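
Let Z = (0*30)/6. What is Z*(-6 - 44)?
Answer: 0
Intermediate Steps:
Z = 0 (Z = 0*(1/6) = 0)
Z*(-6 - 44) = 0*(-6 - 44) = 0*(-50) = 0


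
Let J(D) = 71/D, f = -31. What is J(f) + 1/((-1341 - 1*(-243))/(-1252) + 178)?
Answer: -7930961/3471287 ≈ -2.2847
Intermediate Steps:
J(f) + 1/((-1341 - 1*(-243))/(-1252) + 178) = 71/(-31) + 1/((-1341 - 1*(-243))/(-1252) + 178) = 71*(-1/31) + 1/((-1341 + 243)*(-1/1252) + 178) = -71/31 + 1/(-1098*(-1/1252) + 178) = -71/31 + 1/(549/626 + 178) = -71/31 + 1/(111977/626) = -71/31 + 626/111977 = -7930961/3471287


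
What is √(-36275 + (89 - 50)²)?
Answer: I*√34754 ≈ 186.42*I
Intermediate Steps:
√(-36275 + (89 - 50)²) = √(-36275 + 39²) = √(-36275 + 1521) = √(-34754) = I*√34754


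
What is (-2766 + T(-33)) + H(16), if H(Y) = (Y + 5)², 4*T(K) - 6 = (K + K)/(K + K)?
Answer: -9293/4 ≈ -2323.3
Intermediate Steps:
T(K) = 7/4 (T(K) = 3/2 + ((K + K)/(K + K))/4 = 3/2 + ((2*K)/((2*K)))/4 = 3/2 + ((2*K)*(1/(2*K)))/4 = 3/2 + (¼)*1 = 3/2 + ¼ = 7/4)
H(Y) = (5 + Y)²
(-2766 + T(-33)) + H(16) = (-2766 + 7/4) + (5 + 16)² = -11057/4 + 21² = -11057/4 + 441 = -9293/4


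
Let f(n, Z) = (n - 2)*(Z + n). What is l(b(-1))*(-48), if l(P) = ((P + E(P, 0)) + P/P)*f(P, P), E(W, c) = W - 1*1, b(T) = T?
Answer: 576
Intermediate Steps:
E(W, c) = -1 + W (E(W, c) = W - 1 = -1 + W)
f(n, Z) = (-2 + n)*(Z + n)
l(P) = 2*P*(-4*P + 2*P**2) (l(P) = ((P + (-1 + P)) + P/P)*(P**2 - 2*P - 2*P + P*P) = ((-1 + 2*P) + 1)*(P**2 - 2*P - 2*P + P**2) = (2*P)*(-4*P + 2*P**2) = 2*P*(-4*P + 2*P**2))
l(b(-1))*(-48) = (4*(-1)**2*(-2 - 1))*(-48) = (4*1*(-3))*(-48) = -12*(-48) = 576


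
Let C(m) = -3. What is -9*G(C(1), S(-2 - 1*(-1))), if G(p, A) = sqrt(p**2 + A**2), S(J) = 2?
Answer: -9*sqrt(13) ≈ -32.450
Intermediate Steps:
G(p, A) = sqrt(A**2 + p**2)
-9*G(C(1), S(-2 - 1*(-1))) = -9*sqrt(2**2 + (-3)**2) = -9*sqrt(4 + 9) = -9*sqrt(13)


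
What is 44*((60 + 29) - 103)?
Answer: -616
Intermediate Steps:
44*((60 + 29) - 103) = 44*(89 - 103) = 44*(-14) = -616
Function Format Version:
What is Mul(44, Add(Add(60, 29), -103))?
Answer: -616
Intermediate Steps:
Mul(44, Add(Add(60, 29), -103)) = Mul(44, Add(89, -103)) = Mul(44, -14) = -616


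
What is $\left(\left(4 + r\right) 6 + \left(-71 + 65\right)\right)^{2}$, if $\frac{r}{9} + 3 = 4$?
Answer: $5184$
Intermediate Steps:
$r = 9$ ($r = -27 + 9 \cdot 4 = -27 + 36 = 9$)
$\left(\left(4 + r\right) 6 + \left(-71 + 65\right)\right)^{2} = \left(\left(4 + 9\right) 6 + \left(-71 + 65\right)\right)^{2} = \left(13 \cdot 6 - 6\right)^{2} = \left(78 - 6\right)^{2} = 72^{2} = 5184$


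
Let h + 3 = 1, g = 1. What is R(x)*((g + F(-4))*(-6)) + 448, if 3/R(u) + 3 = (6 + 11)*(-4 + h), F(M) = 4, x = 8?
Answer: 3142/7 ≈ 448.86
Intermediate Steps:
h = -2 (h = -3 + 1 = -2)
R(u) = -1/35 (R(u) = 3/(-3 + (6 + 11)*(-4 - 2)) = 3/(-3 + 17*(-6)) = 3/(-3 - 102) = 3/(-105) = 3*(-1/105) = -1/35)
R(x)*((g + F(-4))*(-6)) + 448 = -(1 + 4)*(-6)/35 + 448 = -(-6)/7 + 448 = -1/35*(-30) + 448 = 6/7 + 448 = 3142/7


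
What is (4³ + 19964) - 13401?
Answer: 6627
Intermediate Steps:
(4³ + 19964) - 13401 = (64 + 19964) - 13401 = 20028 - 13401 = 6627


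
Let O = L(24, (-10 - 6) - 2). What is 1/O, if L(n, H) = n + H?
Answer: 1/6 ≈ 0.16667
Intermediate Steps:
L(n, H) = H + n
O = 6 (O = ((-10 - 6) - 2) + 24 = (-16 - 2) + 24 = -18 + 24 = 6)
1/O = 1/6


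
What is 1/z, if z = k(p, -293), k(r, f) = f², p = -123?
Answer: 1/85849 ≈ 1.1648e-5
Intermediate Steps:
z = 85849 (z = (-293)² = 85849)
1/z = 1/85849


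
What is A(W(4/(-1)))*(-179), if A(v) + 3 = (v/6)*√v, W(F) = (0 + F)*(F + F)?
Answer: 537 - 11456*√2/3 ≈ -4863.4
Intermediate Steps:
W(F) = 2*F² (W(F) = F*(2*F) = 2*F²)
A(v) = -3 + v^(3/2)/6 (A(v) = -3 + (v/6)*√v = -3 + v^(3/2)/6)
A(W(4/(-1)))*(-179) = (-3 + (2*(4/(-1))²)^(3/2)/6)*(-179) = (-3 + (2*(4*(-1))²)^(3/2)/6)*(-179) = (-3 + (2*(-4)²)^(3/2)/6)*(-179) = (-3 + (2*16)^(3/2)/6)*(-179) = (-3 + 32^(3/2)/6)*(-179) = (-3 + (128*√2)/6)*(-179) = (-3 + 64*√2/3)*(-179) = 537 - 11456*√2/3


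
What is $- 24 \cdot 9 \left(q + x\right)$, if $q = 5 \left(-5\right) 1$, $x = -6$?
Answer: $6696$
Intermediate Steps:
$q = -25$ ($q = \left(-25\right) 1 = -25$)
$- 24 \cdot 9 \left(q + x\right) = - 24 \cdot 9 \left(-25 - 6\right) = - 24 \cdot 9 \left(-31\right) = \left(-24\right) \left(-279\right) = 6696$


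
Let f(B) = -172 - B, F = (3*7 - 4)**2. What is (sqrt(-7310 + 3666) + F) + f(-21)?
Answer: 138 + 2*I*sqrt(911) ≈ 138.0 + 60.366*I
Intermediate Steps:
F = 289 (F = (21 - 4)**2 = 17**2 = 289)
(sqrt(-7310 + 3666) + F) + f(-21) = (sqrt(-7310 + 3666) + 289) + (-172 - 1*(-21)) = (sqrt(-3644) + 289) + (-172 + 21) = (2*I*sqrt(911) + 289) - 151 = (289 + 2*I*sqrt(911)) - 151 = 138 + 2*I*sqrt(911)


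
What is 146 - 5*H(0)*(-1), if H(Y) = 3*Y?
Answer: 146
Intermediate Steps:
146 - 5*H(0)*(-1) = 146 - 5*(3*0)*(-1) = 146 - 5*0*(-1) = 146 - 0*(-1) = 146 - 1*0 = 146 + 0 = 146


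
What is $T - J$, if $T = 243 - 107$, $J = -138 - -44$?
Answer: $230$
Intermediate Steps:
$J = -94$ ($J = -138 + 44 = -94$)
$T = 136$ ($T = 243 - 107 = 136$)
$T - J = 136 - -94 = 136 + 94 = 230$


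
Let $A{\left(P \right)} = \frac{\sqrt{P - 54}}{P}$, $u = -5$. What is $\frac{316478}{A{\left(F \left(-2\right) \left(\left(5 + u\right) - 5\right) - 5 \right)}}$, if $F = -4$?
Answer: $\frac{4747170 i \sqrt{11}}{11} \approx 1.4313 \cdot 10^{6} i$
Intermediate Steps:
$A{\left(P \right)} = \frac{\sqrt{-54 + P}}{P}$
$\frac{316478}{A{\left(F \left(-2\right) \left(\left(5 + u\right) - 5\right) - 5 \right)}} = \frac{316478}{\frac{1}{\left(-4\right) \left(-2\right) \left(\left(5 - 5\right) - 5\right) - 5} \sqrt{-54 + \left(\left(-4\right) \left(-2\right) \left(\left(5 - 5\right) - 5\right) - 5\right)}} = \frac{316478}{\frac{1}{8 \left(0 - 5\right) - 5} \sqrt{-54 + \left(8 \left(0 - 5\right) - 5\right)}} = \frac{316478}{\frac{1}{8 \left(-5\right) - 5} \sqrt{-54 + \left(8 \left(-5\right) - 5\right)}} = \frac{316478}{\frac{1}{-40 - 5} \sqrt{-54 - 45}} = \frac{316478}{\frac{1}{-45} \sqrt{-54 - 45}} = \frac{316478}{\left(- \frac{1}{45}\right) \sqrt{-99}} = \frac{316478}{\left(- \frac{1}{45}\right) 3 i \sqrt{11}} = \frac{316478}{\left(- \frac{1}{15}\right) i \sqrt{11}} = 316478 \frac{15 i \sqrt{11}}{11} = \frac{4747170 i \sqrt{11}}{11}$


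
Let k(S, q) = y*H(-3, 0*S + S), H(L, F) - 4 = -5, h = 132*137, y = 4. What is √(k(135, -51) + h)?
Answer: 4*√1130 ≈ 134.46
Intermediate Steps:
h = 18084
H(L, F) = -1 (H(L, F) = 4 - 5 = -1)
k(S, q) = -4 (k(S, q) = 4*(-1) = -4)
√(k(135, -51) + h) = √(-4 + 18084) = √18080 = 4*√1130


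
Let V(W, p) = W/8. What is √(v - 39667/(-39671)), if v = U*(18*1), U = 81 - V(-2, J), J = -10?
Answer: √9212955728078/79342 ≈ 38.256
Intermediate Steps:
V(W, p) = W/8 (V(W, p) = W*(⅛) = W/8)
U = 325/4 (U = 81 - (-2)/8 = 81 - 1*(-¼) = 81 + ¼ = 325/4 ≈ 81.250)
v = 2925/2 (v = 325*(18*1)/4 = (325/4)*18 = 2925/2 ≈ 1462.5)
√(v - 39667/(-39671)) = √(2925/2 - 39667/(-39671)) = √(2925/2 - 39667*(-1/39671)) = √(2925/2 + 39667/39671) = √(116117009/79342) = √9212955728078/79342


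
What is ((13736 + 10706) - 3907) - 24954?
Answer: -4419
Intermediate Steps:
((13736 + 10706) - 3907) - 24954 = (24442 - 3907) - 24954 = 20535 - 24954 = -4419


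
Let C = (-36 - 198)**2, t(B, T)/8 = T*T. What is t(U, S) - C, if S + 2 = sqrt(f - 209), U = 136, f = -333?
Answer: -59060 - 32*I*sqrt(542) ≈ -59060.0 - 744.99*I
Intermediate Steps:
S = -2 + I*sqrt(542) (S = -2 + sqrt(-333 - 209) = -2 + sqrt(-542) = -2 + I*sqrt(542) ≈ -2.0 + 23.281*I)
t(B, T) = 8*T**2 (t(B, T) = 8*(T*T) = 8*T**2)
C = 54756 (C = (-234)**2 = 54756)
t(U, S) - C = 8*(-2 + I*sqrt(542))**2 - 1*54756 = 8*(-2 + I*sqrt(542))**2 - 54756 = -54756 + 8*(-2 + I*sqrt(542))**2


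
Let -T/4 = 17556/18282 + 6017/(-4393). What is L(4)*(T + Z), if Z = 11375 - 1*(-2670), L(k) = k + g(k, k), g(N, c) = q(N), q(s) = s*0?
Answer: 68371221716/1216861 ≈ 56187.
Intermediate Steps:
q(s) = 0
g(N, c) = 0
T = 1992684/1216861 (T = -4*(17556/18282 + 6017/(-4393)) = -4*(17556*(1/18282) + 6017*(-1/4393)) = -4*(266/277 - 6017/4393) = -4*(-498171/1216861) = 1992684/1216861 ≈ 1.6376)
L(k) = k (L(k) = k + 0 = k)
Z = 14045 (Z = 11375 + 2670 = 14045)
L(4)*(T + Z) = 4*(1992684/1216861 + 14045) = 4*(17092805429/1216861) = 68371221716/1216861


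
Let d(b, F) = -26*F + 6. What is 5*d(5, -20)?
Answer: 2630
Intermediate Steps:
d(b, F) = 6 - 26*F
5*d(5, -20) = 5*(6 - 26*(-20)) = 5*(6 + 520) = 5*526 = 2630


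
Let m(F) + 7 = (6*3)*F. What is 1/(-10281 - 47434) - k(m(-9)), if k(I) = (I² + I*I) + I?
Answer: -3287042396/57715 ≈ -56953.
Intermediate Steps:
m(F) = -7 + 18*F (m(F) = -7 + (6*3)*F = -7 + 18*F)
k(I) = I + 2*I² (k(I) = (I² + I²) + I = 2*I² + I = I + 2*I²)
1/(-10281 - 47434) - k(m(-9)) = 1/(-10281 - 47434) - (-7 + 18*(-9))*(1 + 2*(-7 + 18*(-9))) = 1/(-57715) - (-7 - 162)*(1 + 2*(-7 - 162)) = -1/57715 - (-169)*(1 + 2*(-169)) = -1/57715 - (-169)*(1 - 338) = -1/57715 - (-169)*(-337) = -1/57715 - 1*56953 = -1/57715 - 56953 = -3287042396/57715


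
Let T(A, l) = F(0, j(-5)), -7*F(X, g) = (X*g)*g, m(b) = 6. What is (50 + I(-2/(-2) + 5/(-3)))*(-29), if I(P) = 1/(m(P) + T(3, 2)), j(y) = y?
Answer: -8729/6 ≈ -1454.8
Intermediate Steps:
F(X, g) = -X*g²/7 (F(X, g) = -X*g*g/7 = -X*g²/7)
T(A, l) = 0 (T(A, l) = -⅐*0*(-5)² = -⅐*0*25 = 0)
I(P) = ⅙ (I(P) = 1/(6 + 0) = 1/6 = ⅙)
(50 + I(-2/(-2) + 5/(-3)))*(-29) = (50 + ⅙)*(-29) = (301/6)*(-29) = -8729/6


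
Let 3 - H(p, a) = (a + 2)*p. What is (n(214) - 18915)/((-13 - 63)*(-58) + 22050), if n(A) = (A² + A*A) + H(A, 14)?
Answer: 34628/13229 ≈ 2.6176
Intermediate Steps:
H(p, a) = 3 - p*(2 + a) (H(p, a) = 3 - (a + 2)*p = 3 - (2 + a)*p = 3 - p*(2 + a))
n(A) = 3 - 16*A + 2*A² (n(A) = (A² + A*A) + (3 - 2*A - 1*14*A) = (A² + A²) + (3 - 2*A - 14*A) = 2*A² + (3 - 16*A) = 3 - 16*A + 2*A²)
(n(214) - 18915)/((-13 - 63)*(-58) + 22050) = ((3 - 16*214 + 2*214²) - 18915)/((-13 - 63)*(-58) + 22050) = ((3 - 3424 + 2*45796) - 18915)/(-76*(-58) + 22050) = ((3 - 3424 + 91592) - 18915)/(4408 + 22050) = (88171 - 18915)/26458 = 69256*(1/26458) = 34628/13229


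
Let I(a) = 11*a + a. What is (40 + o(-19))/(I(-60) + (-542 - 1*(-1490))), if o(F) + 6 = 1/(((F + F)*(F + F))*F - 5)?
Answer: 932993/6256548 ≈ 0.14912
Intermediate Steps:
o(F) = -6 + 1/(-5 + 4*F³) (o(F) = -6 + 1/(((F + F)*(F + F))*F - 5) = -6 + 1/(((2*F)*(2*F))*F - 5) = -6 + 1/((4*F²)*F - 5) = -6 + 1/(4*F³ - 5) = -6 + 1/(-5 + 4*F³))
I(a) = 12*a
(40 + o(-19))/(I(-60) + (-542 - 1*(-1490))) = (40 + (31 - 24*(-19)³)/(-5 + 4*(-19)³))/(12*(-60) + (-542 - 1*(-1490))) = (40 + (31 - 24*(-6859))/(-5 + 4*(-6859)))/(-720 + (-542 + 1490)) = (40 + (31 + 164616)/(-5 - 27436))/(-720 + 948) = (40 + 164647/(-27441))/228 = (40 - 1/27441*164647)*(1/228) = (40 - 164647/27441)*(1/228) = (932993/27441)*(1/228) = 932993/6256548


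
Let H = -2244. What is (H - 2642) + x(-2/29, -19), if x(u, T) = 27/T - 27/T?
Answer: -4886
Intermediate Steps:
x(u, T) = 0
(H - 2642) + x(-2/29, -19) = (-2244 - 2642) + 0 = -4886 + 0 = -4886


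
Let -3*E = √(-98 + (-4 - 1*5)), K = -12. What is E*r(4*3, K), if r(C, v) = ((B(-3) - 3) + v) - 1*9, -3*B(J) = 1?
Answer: 73*I*√107/9 ≈ 83.902*I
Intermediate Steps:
B(J) = -⅓ (B(J) = -⅓*1 = -⅓)
r(C, v) = -37/3 + v (r(C, v) = ((-⅓ - 3) + v) - 1*9 = (-10/3 + v) - 9 = -37/3 + v)
E = -I*√107/3 (E = -√(-98 + (-4 - 1*5))/3 = -√(-98 + (-4 - 5))/3 = -√(-98 - 9)/3 = -I*√107/3 ≈ -3.448*I)
E*r(4*3, K) = (-I*√107/3)*(-37/3 - 12) = -I*√107/3*(-73/3) = 73*I*√107/9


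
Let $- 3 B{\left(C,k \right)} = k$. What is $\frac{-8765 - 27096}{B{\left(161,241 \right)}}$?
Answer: $\frac{107583}{241} \approx 446.4$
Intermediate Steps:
$B{\left(C,k \right)} = - \frac{k}{3}$
$\frac{-8765 - 27096}{B{\left(161,241 \right)}} = \frac{-8765 - 27096}{\left(- \frac{1}{3}\right) 241} = \frac{-8765 - 27096}{- \frac{241}{3}} = \left(-35861\right) \left(- \frac{3}{241}\right) = \frac{107583}{241}$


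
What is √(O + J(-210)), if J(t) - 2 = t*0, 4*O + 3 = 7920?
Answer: 5*√317/2 ≈ 44.511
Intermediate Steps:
O = 7917/4 (O = -¾ + (¼)*7920 = -¾ + 1980 = 7917/4 ≈ 1979.3)
J(t) = 2 (J(t) = 2 + t*0 = 2 + 0 = 2)
√(O + J(-210)) = √(7917/4 + 2) = √(7925/4) = 5*√317/2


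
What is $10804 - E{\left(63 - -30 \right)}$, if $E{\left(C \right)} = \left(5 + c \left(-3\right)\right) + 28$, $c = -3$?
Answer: $10762$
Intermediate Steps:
$E{\left(C \right)} = 42$ ($E{\left(C \right)} = \left(5 - -9\right) + 28 = \left(5 + 9\right) + 28 = 14 + 28 = 42$)
$10804 - E{\left(63 - -30 \right)} = 10804 - 42 = 10762$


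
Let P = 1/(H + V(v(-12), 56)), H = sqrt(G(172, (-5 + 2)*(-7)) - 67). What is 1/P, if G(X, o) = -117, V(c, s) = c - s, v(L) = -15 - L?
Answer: -59 + 2*I*sqrt(46) ≈ -59.0 + 13.565*I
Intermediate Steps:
H = 2*I*sqrt(46) (H = sqrt(-117 - 67) = sqrt(-184) = 2*I*sqrt(46) ≈ 13.565*I)
P = 1/(-59 + 2*I*sqrt(46)) (P = 1/(2*I*sqrt(46) + ((-15 - 1*(-12)) - 1*56)) = 1/(2*I*sqrt(46) + ((-15 + 12) - 56)) = 1/(2*I*sqrt(46) + (-3 - 56)) = 1/(2*I*sqrt(46) - 59) = 1/(-59 + 2*I*sqrt(46)) ≈ -0.016098 - 0.0037011*I)
1/P = 1/(-59/3665 - 2*I*sqrt(46)/3665)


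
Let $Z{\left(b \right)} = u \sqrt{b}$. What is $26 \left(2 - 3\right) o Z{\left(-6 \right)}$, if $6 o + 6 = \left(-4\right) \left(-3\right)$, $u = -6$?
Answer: $156 i \sqrt{6} \approx 382.12 i$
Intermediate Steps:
$o = 1$ ($o = -1 + \frac{\left(-4\right) \left(-3\right)}{6} = -1 + \frac{1}{6} \cdot 12 = -1 + 2 = 1$)
$Z{\left(b \right)} = - 6 \sqrt{b}$
$26 \left(2 - 3\right) o Z{\left(-6 \right)} = 26 \left(2 - 3\right) 1 \left(- 6 \sqrt{-6}\right) = 26 \left(\left(-1\right) 1\right) \left(- 6 i \sqrt{6}\right) = 26 \left(-1\right) \left(- 6 i \sqrt{6}\right) = - 26 \left(- 6 i \sqrt{6}\right) = 156 i \sqrt{6}$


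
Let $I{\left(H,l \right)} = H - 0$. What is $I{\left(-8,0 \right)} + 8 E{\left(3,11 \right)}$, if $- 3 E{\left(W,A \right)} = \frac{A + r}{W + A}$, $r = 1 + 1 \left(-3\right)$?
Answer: $- \frac{68}{7} \approx -9.7143$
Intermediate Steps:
$I{\left(H,l \right)} = H$ ($I{\left(H,l \right)} = H + 0 = H$)
$r = -2$ ($r = 1 - 3 = -2$)
$E{\left(W,A \right)} = - \frac{-2 + A}{3 \left(A + W\right)}$ ($E{\left(W,A \right)} = - \frac{\left(A - 2\right) \frac{1}{W + A}}{3} = - \frac{\left(-2 + A\right) \frac{1}{A + W}}{3} = - \frac{\frac{1}{A + W} \left(-2 + A\right)}{3} = - \frac{-2 + A}{3 \left(A + W\right)}$)
$I{\left(-8,0 \right)} + 8 E{\left(3,11 \right)} = -8 + 8 \frac{2 - 11}{3 \left(11 + 3\right)} = -8 + 8 \frac{2 - 11}{3 \cdot 14} = -8 + 8 \cdot \frac{1}{3} \cdot \frac{1}{14} \left(-9\right) = -8 + 8 \left(- \frac{3}{14}\right) = -8 - \frac{12}{7} = - \frac{68}{7}$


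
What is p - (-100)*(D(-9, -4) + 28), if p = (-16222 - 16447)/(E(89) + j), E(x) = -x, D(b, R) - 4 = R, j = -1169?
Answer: 3555069/1258 ≈ 2826.0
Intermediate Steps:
D(b, R) = 4 + R
p = 32669/1258 (p = (-16222 - 16447)/(-1*89 - 1169) = -32669/(-89 - 1169) = -32669/(-1258) = -32669*(-1/1258) = 32669/1258 ≈ 25.969)
p - (-100)*(D(-9, -4) + 28) = 32669/1258 - (-100)*((4 - 4) + 28) = 32669/1258 - (-100)*(0 + 28) = 32669/1258 - (-100)*28 = 32669/1258 - 1*(-2800) = 32669/1258 + 2800 = 3555069/1258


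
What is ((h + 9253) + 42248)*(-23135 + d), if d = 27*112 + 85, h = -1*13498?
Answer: -761048078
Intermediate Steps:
h = -13498
d = 3109 (d = 3024 + 85 = 3109)
((h + 9253) + 42248)*(-23135 + d) = ((-13498 + 9253) + 42248)*(-23135 + 3109) = (-4245 + 42248)*(-20026) = 38003*(-20026) = -761048078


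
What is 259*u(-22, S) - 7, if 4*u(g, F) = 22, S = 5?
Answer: 2835/2 ≈ 1417.5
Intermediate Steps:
u(g, F) = 11/2 (u(g, F) = (1/4)*22 = 11/2)
259*u(-22, S) - 7 = 259*(11/2) - 7 = 2849/2 - 7 = 2835/2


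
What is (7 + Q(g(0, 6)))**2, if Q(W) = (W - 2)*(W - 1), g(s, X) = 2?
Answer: 49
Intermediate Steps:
Q(W) = (-1 + W)*(-2 + W) (Q(W) = (-2 + W)*(-1 + W) = (-1 + W)*(-2 + W))
(7 + Q(g(0, 6)))**2 = (7 + (2 + 2**2 - 3*2))**2 = (7 + (2 + 4 - 6))**2 = (7 + 0)**2 = 7**2 = 49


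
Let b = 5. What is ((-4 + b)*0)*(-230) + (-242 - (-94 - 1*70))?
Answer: -78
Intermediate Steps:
((-4 + b)*0)*(-230) + (-242 - (-94 - 1*70)) = ((-4 + 5)*0)*(-230) + (-242 - (-94 - 1*70)) = (1*0)*(-230) + (-242 - (-94 - 70)) = 0*(-230) + (-242 - 1*(-164)) = 0 + (-242 + 164) = 0 - 78 = -78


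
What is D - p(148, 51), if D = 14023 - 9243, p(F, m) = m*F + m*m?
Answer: -5369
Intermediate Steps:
p(F, m) = m² + F*m (p(F, m) = F*m + m² = m² + F*m)
D = 4780
D - p(148, 51) = 4780 - 51*(148 + 51) = 4780 - 51*199 = 4780 - 1*10149 = 4780 - 10149 = -5369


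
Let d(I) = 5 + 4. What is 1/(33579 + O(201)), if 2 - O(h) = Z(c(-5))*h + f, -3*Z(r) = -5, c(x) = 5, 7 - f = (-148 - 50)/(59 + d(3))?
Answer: 34/1130027 ≈ 3.0088e-5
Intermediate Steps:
d(I) = 9
f = 337/34 (f = 7 - (-148 - 50)/(59 + 9) = 7 - (-198)/68 = 7 - 1*(-99/34) = 7 + 99/34 = 337/34 ≈ 9.9118)
Z(r) = 5/3 (Z(r) = -⅓*(-5) = 5/3)
O(h) = -269/34 - 5*h/3 (O(h) = 2 - (5*h/3 + 337/34) = 2 - (337/34 + 5*h/3) = 2 + (-337/34 - 5*h/3) = -269/34 - 5*h/3)
1/(33579 + O(201)) = 1/(33579 + (-269/34 - 5/3*201)) = 1/(33579 + (-269/34 - 335)) = 1/(33579 - 11659/34) = 1/(1130027/34) = 34/1130027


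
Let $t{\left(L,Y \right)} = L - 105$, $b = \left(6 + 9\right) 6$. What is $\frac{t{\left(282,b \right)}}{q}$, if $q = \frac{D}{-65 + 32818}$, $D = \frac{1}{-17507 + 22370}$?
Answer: $28192177503$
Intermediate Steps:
$b = 90$ ($b = 15 \cdot 6 = 90$)
$D = \frac{1}{4863} \approx 0.00020563$
$t{\left(L,Y \right)} = -105 + L$
$q = \frac{1}{159277839}$ ($q = \frac{1}{4863 \left(-65 + 32818\right)} = \frac{1}{4863 \cdot 32753} = \frac{1}{4863} \cdot \frac{1}{32753} = \frac{1}{159277839} \approx 6.2783 \cdot 10^{-9}$)
$\frac{t{\left(282,b \right)}}{q} = \left(-105 + 282\right) \frac{1}{\frac{1}{159277839}} = 177 \cdot 159277839 = 28192177503$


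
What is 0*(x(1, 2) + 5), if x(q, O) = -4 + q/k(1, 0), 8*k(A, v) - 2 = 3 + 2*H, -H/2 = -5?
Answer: 0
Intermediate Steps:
H = 10 (H = -2*(-5) = 10)
k(A, v) = 25/8 (k(A, v) = ¼ + (3 + 2*10)/8 = ¼ + (3 + 20)/8 = ¼ + (⅛)*23 = ¼ + 23/8 = 25/8)
x(q, O) = -4 + 8*q/25 (x(q, O) = -4 + q/(25/8) = -4 + q*(8/25) = -4 + 8*q/25)
0*(x(1, 2) + 5) = 0*((-4 + (8/25)*1) + 5) = 0*((-4 + 8/25) + 5) = 0*(-92/25 + 5) = 0*(33/25) = 0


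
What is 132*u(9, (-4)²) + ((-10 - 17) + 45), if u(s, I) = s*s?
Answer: 10710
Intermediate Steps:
u(s, I) = s²
132*u(9, (-4)²) + ((-10 - 17) + 45) = 132*9² + ((-10 - 17) + 45) = 132*81 + (-27 + 45) = 10692 + 18 = 10710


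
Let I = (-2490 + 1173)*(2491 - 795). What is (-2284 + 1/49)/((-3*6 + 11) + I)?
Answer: 111915/109448311 ≈ 0.0010225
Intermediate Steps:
I = -2233632 (I = -1317*1696 = -2233632)
(-2284 + 1/49)/((-3*6 + 11) + I) = (-2284 + 1/49)/((-3*6 + 11) - 2233632) = (-2284 + 1/49)/((-18 + 11) - 2233632) = -111915/(49*(-7 - 2233632)) = -111915/49/(-2233639) = -111915/49*(-1/2233639) = 111915/109448311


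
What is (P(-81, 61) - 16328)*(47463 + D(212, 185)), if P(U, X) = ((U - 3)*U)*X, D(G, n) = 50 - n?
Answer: 18870430848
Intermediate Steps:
P(U, X) = U*X*(-3 + U) (P(U, X) = ((-3 + U)*U)*X = (U*(-3 + U))*X = U*X*(-3 + U))
(P(-81, 61) - 16328)*(47463 + D(212, 185)) = (-81*61*(-3 - 81) - 16328)*(47463 + (50 - 1*185)) = (-81*61*(-84) - 16328)*(47463 + (50 - 185)) = (415044 - 16328)*(47463 - 135) = 398716*47328 = 18870430848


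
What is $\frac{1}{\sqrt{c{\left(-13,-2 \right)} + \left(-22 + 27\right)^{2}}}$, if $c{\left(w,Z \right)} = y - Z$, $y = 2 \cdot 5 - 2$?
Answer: $\frac{\sqrt{35}}{35} \approx 0.16903$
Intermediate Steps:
$y = 8$ ($y = 10 - 2 = 8$)
$c{\left(w,Z \right)} = 8 - Z$
$\frac{1}{\sqrt{c{\left(-13,-2 \right)} + \left(-22 + 27\right)^{2}}} = \frac{1}{\sqrt{\left(8 - -2\right) + \left(-22 + 27\right)^{2}}} = \frac{1}{\sqrt{\left(8 + 2\right) + 5^{2}}} = \frac{1}{\sqrt{10 + 25}} = \frac{1}{\sqrt{35}} = \frac{\sqrt{35}}{35}$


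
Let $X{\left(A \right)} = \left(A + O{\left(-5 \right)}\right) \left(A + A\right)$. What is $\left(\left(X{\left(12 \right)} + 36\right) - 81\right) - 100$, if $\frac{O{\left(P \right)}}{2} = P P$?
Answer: $1343$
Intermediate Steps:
$O{\left(P \right)} = 2 P^{2}$ ($O{\left(P \right)} = 2 P P = 2 P^{2}$)
$X{\left(A \right)} = 2 A \left(50 + A\right)$ ($X{\left(A \right)} = \left(A + 2 \left(-5\right)^{2}\right) \left(A + A\right) = \left(A + 2 \cdot 25\right) 2 A = \left(A + 50\right) 2 A = \left(50 + A\right) 2 A = 2 A \left(50 + A\right)$)
$\left(\left(X{\left(12 \right)} + 36\right) - 81\right) - 100 = \left(\left(2 \cdot 12 \left(50 + 12\right) + 36\right) - 81\right) - 100 = \left(\left(2 \cdot 12 \cdot 62 + 36\right) - 81\right) - 100 = \left(\left(1488 + 36\right) - 81\right) - 100 = \left(1524 - 81\right) - 100 = 1443 - 100 = 1343$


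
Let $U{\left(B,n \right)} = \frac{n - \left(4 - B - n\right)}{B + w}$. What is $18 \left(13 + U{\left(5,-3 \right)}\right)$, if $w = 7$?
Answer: $\frac{453}{2} \approx 226.5$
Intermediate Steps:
$U{\left(B,n \right)} = \frac{-4 + B + 2 n}{7 + B}$ ($U{\left(B,n \right)} = \frac{n - \left(4 - B - n\right)}{B + 7} = \frac{n + \left(-4 + B + n\right)}{7 + B} = \frac{-4 + B + 2 n}{7 + B}$)
$18 \left(13 + U{\left(5,-3 \right)}\right) = 18 \left(13 + \frac{-4 + 5 + 2 \left(-3\right)}{7 + 5}\right) = 18 \left(13 + \frac{-4 + 5 - 6}{12}\right) = 18 \left(13 + \frac{1}{12} \left(-5\right)\right) = 18 \left(13 - \frac{5}{12}\right) = 18 \cdot \frac{151}{12} = \frac{453}{2}$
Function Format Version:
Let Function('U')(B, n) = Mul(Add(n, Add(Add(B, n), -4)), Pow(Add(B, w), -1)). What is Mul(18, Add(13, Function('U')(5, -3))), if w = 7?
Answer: Rational(453, 2) ≈ 226.50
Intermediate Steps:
Function('U')(B, n) = Mul(Pow(Add(7, B), -1), Add(-4, B, Mul(2, n))) (Function('U')(B, n) = Mul(Add(n, Add(Add(B, n), -4)), Pow(Add(B, 7), -1)) = Mul(Add(n, Add(-4, B, n)), Pow(Add(7, B), -1)) = Mul(Add(-4, B, Mul(2, n)), Pow(Add(7, B), -1)) = Mul(Pow(Add(7, B), -1), Add(-4, B, Mul(2, n))))
Mul(18, Add(13, Function('U')(5, -3))) = Mul(18, Add(13, Mul(Pow(Add(7, 5), -1), Add(-4, 5, Mul(2, -3))))) = Mul(18, Add(13, Mul(Pow(12, -1), Add(-4, 5, -6)))) = Mul(18, Add(13, Mul(Rational(1, 12), -5))) = Mul(18, Add(13, Rational(-5, 12))) = Mul(18, Rational(151, 12)) = Rational(453, 2)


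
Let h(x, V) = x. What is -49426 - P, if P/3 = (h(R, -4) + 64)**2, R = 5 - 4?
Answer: -62101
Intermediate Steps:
R = 1
P = 12675 (P = 3*(1 + 64)**2 = 3*65**2 = 3*4225 = 12675)
-49426 - P = -49426 - 1*12675 = -49426 - 12675 = -62101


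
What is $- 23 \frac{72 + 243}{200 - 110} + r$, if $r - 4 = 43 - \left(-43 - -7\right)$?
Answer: $\frac{5}{2} \approx 2.5$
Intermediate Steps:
$r = 83$ ($r = 4 + \left(43 - \left(-43 - -7\right)\right) = 4 + \left(43 - \left(-43 + 7\right)\right) = 4 + \left(43 - -36\right) = 4 + \left(43 + 36\right) = 4 + 79 = 83$)
$- 23 \frac{72 + 243}{200 - 110} + r = - 23 \frac{72 + 243}{200 - 110} + 83 = - 23 \cdot \frac{315}{90} + 83 = - 23 \cdot 315 \cdot \frac{1}{90} + 83 = \left(-23\right) \frac{7}{2} + 83 = - \frac{161}{2} + 83 = \frac{5}{2}$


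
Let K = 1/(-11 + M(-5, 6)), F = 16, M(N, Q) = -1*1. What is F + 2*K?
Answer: 95/6 ≈ 15.833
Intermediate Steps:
M(N, Q) = -1
K = -1/12 (K = 1/(-11 - 1) = 1/(-12) = -1/12 ≈ -0.083333)
F + 2*K = 16 + 2*(-1/12) = 16 - 1/6 = 95/6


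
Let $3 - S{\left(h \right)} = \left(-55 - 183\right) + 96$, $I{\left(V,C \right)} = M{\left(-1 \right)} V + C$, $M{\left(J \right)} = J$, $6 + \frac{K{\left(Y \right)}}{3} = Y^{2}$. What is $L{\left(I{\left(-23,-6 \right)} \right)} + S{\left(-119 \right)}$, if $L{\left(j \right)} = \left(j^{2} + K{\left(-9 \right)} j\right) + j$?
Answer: $4276$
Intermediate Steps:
$K{\left(Y \right)} = -18 + 3 Y^{2}$
$I{\left(V,C \right)} = C - V$ ($I{\left(V,C \right)} = - V + C = C - V$)
$L{\left(j \right)} = j^{2} + 226 j$ ($L{\left(j \right)} = \left(j^{2} + \left(-18 + 3 \left(-9\right)^{2}\right) j\right) + j = \left(j^{2} + \left(-18 + 3 \cdot 81\right) j\right) + j = \left(j^{2} + \left(-18 + 243\right) j\right) + j = \left(j^{2} + 225 j\right) + j = j^{2} + 226 j$)
$S{\left(h \right)} = 145$ ($S{\left(h \right)} = 3 - \left(\left(-55 - 183\right) + 96\right) = 3 - \left(-238 + 96\right) = 3 - -142 = 3 + 142 = 145$)
$L{\left(I{\left(-23,-6 \right)} \right)} + S{\left(-119 \right)} = \left(-6 - -23\right) \left(226 - -17\right) + 145 = \left(-6 + 23\right) \left(226 + \left(-6 + 23\right)\right) + 145 = 17 \left(226 + 17\right) + 145 = 17 \cdot 243 + 145 = 4131 + 145 = 4276$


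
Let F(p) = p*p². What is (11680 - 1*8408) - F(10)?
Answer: 2272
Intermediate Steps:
F(p) = p³
(11680 - 1*8408) - F(10) = (11680 - 1*8408) - 1*10³ = (11680 - 8408) - 1*1000 = 3272 - 1000 = 2272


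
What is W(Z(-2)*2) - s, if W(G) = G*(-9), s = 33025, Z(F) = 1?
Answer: -33043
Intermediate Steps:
W(G) = -9*G
W(Z(-2)*2) - s = -9*2 - 1*33025 = -9*2 - 33025 = -18 - 33025 = -33043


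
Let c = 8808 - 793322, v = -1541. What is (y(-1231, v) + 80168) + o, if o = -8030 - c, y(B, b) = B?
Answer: 855421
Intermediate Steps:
c = -784514
o = 776484 (o = -8030 - 1*(-784514) = -8030 + 784514 = 776484)
(y(-1231, v) + 80168) + o = (-1231 + 80168) + 776484 = 78937 + 776484 = 855421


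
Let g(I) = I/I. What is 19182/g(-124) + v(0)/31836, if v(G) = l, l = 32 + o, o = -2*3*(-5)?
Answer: 305339107/15918 ≈ 19182.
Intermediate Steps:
o = 30 (o = -6*(-5) = 30)
l = 62 (l = 32 + 30 = 62)
v(G) = 62
g(I) = 1
19182/g(-124) + v(0)/31836 = 19182/1 + 62/31836 = 19182*1 + 62*(1/31836) = 19182 + 31/15918 = 305339107/15918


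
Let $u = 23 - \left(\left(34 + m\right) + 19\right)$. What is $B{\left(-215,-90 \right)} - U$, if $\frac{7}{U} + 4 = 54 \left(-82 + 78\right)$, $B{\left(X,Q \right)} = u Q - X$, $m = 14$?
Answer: $\frac{918507}{220} \approx 4175.0$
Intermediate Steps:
$u = -44$ ($u = 23 - \left(\left(34 + 14\right) + 19\right) = 23 - \left(48 + 19\right) = 23 - 67 = -44$)
$B{\left(X,Q \right)} = - X - 44 Q$ ($B{\left(X,Q \right)} = - 44 Q - X = - X - 44 Q$)
$U = - \frac{7}{220}$ ($U = \frac{7}{-4 + 54 \left(-82 + 78\right)} = \frac{7}{-4 + 54 \left(-4\right)} = \frac{7}{-4 - 216} = \frac{7}{-220} = 7 \left(- \frac{1}{220}\right) = - \frac{7}{220} \approx -0.031818$)
$B{\left(-215,-90 \right)} - U = \left(\left(-1\right) \left(-215\right) - -3960\right) - - \frac{7}{220} = \left(215 + 3960\right) + \frac{7}{220} = 4175 + \frac{7}{220} = \frac{918507}{220}$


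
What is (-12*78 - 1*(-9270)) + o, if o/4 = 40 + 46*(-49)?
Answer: -522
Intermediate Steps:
o = -8856 (o = 4*(40 + 46*(-49)) = 4*(40 - 2254) = 4*(-2214) = -8856)
(-12*78 - 1*(-9270)) + o = (-12*78 - 1*(-9270)) - 8856 = (-936 + 9270) - 8856 = 8334 - 8856 = -522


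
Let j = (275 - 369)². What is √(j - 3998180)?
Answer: 4*I*√249334 ≈ 1997.3*I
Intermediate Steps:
j = 8836 (j = (-94)² = 8836)
√(j - 3998180) = √(8836 - 3998180) = √(-3989344) = 4*I*√249334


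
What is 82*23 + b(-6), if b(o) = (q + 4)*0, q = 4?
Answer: 1886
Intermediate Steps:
b(o) = 0 (b(o) = (4 + 4)*0 = 8*0 = 0)
82*23 + b(-6) = 82*23 + 0 = 1886 + 0 = 1886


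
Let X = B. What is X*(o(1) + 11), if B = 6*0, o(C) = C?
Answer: 0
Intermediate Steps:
B = 0
X = 0
X*(o(1) + 11) = 0*(1 + 11) = 0*12 = 0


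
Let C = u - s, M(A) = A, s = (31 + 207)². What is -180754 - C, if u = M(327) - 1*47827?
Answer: -76610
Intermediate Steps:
s = 56644 (s = 238² = 56644)
u = -47500 (u = 327 - 1*47827 = 327 - 47827 = -47500)
C = -104144 (C = -47500 - 1*56644 = -47500 - 56644 = -104144)
-180754 - C = -180754 - 1*(-104144) = -180754 + 104144 = -76610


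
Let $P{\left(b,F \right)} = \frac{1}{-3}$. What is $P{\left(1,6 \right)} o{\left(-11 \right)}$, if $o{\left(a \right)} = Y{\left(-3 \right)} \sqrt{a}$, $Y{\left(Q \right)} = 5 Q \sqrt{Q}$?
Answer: $- 5 \sqrt{33} \approx -28.723$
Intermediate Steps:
$P{\left(b,F \right)} = - \frac{1}{3}$
$Y{\left(Q \right)} = 5 Q^{\frac{3}{2}}$
$o{\left(a \right)} = - 15 i \sqrt{3} \sqrt{a}$ ($o{\left(a \right)} = 5 \left(-3\right)^{\frac{3}{2}} \sqrt{a} = 5 \left(- 3 i \sqrt{3}\right) \sqrt{a} = - 15 i \sqrt{3} \sqrt{a}$)
$P{\left(1,6 \right)} o{\left(-11 \right)} = - \frac{\left(-15\right) i \sqrt{3} \sqrt{-11}}{3} = - \frac{\left(-15\right) i \sqrt{3} i \sqrt{11}}{3} = - \frac{15 \sqrt{33}}{3} = - 5 \sqrt{33}$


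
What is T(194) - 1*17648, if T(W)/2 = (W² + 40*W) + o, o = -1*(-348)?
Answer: 73840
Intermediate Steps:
o = 348
T(W) = 696 + 2*W² + 80*W (T(W) = 2*((W² + 40*W) + 348) = 2*(348 + W² + 40*W) = 696 + 2*W² + 80*W)
T(194) - 1*17648 = (696 + 2*194² + 80*194) - 1*17648 = (696 + 2*37636 + 15520) - 17648 = (696 + 75272 + 15520) - 17648 = 91488 - 17648 = 73840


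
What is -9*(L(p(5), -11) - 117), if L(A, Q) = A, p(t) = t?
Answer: 1008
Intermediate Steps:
-9*(L(p(5), -11) - 117) = -9*(5 - 117) = -9*(-112) = 1008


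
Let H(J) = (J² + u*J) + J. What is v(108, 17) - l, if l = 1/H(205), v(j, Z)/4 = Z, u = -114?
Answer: 1282479/18860 ≈ 68.000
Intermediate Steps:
v(j, Z) = 4*Z
H(J) = J² - 113*J (H(J) = (J² - 114*J) + J = J² - 113*J)
l = 1/18860 (l = 1/(205*(-113 + 205)) = 1/(205*92) = 1/18860 ≈ 5.3022e-5)
v(108, 17) - l = 4*17 - 1*1/18860 = 68 - 1/18860 = 1282479/18860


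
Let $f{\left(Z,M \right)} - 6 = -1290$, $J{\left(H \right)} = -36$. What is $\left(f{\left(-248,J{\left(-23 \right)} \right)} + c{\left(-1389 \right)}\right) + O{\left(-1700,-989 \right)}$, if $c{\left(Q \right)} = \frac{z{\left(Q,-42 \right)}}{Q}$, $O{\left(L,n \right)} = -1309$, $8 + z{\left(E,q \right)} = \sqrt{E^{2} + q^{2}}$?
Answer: $- \frac{3601669}{1389} - \frac{\sqrt{214565}}{463} \approx -2594.0$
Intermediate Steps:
$z{\left(E,q \right)} = -8 + \sqrt{E^{2} + q^{2}}$
$f{\left(Z,M \right)} = -1284$ ($f{\left(Z,M \right)} = 6 - 1290 = -1284$)
$c{\left(Q \right)} = \frac{-8 + \sqrt{1764 + Q^{2}}}{Q}$ ($c{\left(Q \right)} = \frac{-8 + \sqrt{Q^{2} + \left(-42\right)^{2}}}{Q} = \frac{-8 + \sqrt{Q^{2} + 1764}}{Q} = \frac{-8 + \sqrt{1764 + Q^{2}}}{Q}$)
$\left(f{\left(-248,J{\left(-23 \right)} \right)} + c{\left(-1389 \right)}\right) + O{\left(-1700,-989 \right)} = \left(-1284 + \frac{-8 + \sqrt{1764 + \left(-1389\right)^{2}}}{-1389}\right) - 1309 = \left(-1284 - \frac{-8 + \sqrt{1764 + 1929321}}{1389}\right) - 1309 = \left(-1284 - \frac{-8 + \sqrt{1931085}}{1389}\right) - 1309 = \left(-1284 - \frac{-8 + 3 \sqrt{214565}}{1389}\right) - 1309 = \left(-1284 + \left(\frac{8}{1389} - \frac{\sqrt{214565}}{463}\right)\right) - 1309 = \left(- \frac{1783468}{1389} - \frac{\sqrt{214565}}{463}\right) - 1309 = - \frac{3601669}{1389} - \frac{\sqrt{214565}}{463}$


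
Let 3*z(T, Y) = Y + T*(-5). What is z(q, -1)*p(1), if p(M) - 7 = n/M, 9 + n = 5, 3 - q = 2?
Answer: -6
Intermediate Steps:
q = 1 (q = 3 - 1*2 = 3 - 2 = 1)
n = -4 (n = -9 + 5 = -4)
z(T, Y) = -5*T/3 + Y/3 (z(T, Y) = (Y + T*(-5))/3 = (Y - 5*T)/3 = -5*T/3 + Y/3)
p(M) = 7 - 4/M
z(q, -1)*p(1) = (-5/3*1 + (1/3)*(-1))*(7 - 4/1) = (-5/3 - 1/3)*(7 - 4*1) = -2*(7 - 4) = -2*3 = -6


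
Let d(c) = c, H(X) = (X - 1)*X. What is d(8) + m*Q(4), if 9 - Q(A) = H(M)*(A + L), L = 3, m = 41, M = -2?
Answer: -1345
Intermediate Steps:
H(X) = X*(-1 + X) (H(X) = (-1 + X)*X = X*(-1 + X))
Q(A) = -9 - 6*A (Q(A) = 9 - (-2*(-1 - 2))*(A + 3) = 9 - (-2*(-3))*(3 + A) = 9 - 6*(3 + A) = 9 - (18 + 6*A) = 9 + (-18 - 6*A) = -9 - 6*A)
d(8) + m*Q(4) = 8 + 41*(-9 - 6*4) = 8 + 41*(-9 - 24) = 8 + 41*(-33) = 8 - 1353 = -1345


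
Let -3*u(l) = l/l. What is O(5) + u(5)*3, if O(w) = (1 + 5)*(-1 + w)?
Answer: 23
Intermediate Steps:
u(l) = -1/3 (u(l) = -l/(3*l) = -1/3*1 = -1/3)
O(w) = -6 + 6*w (O(w) = 6*(-1 + w) = -6 + 6*w)
O(5) + u(5)*3 = (-6 + 6*5) - 1/3*3 = (-6 + 30) - 1 = 24 - 1 = 23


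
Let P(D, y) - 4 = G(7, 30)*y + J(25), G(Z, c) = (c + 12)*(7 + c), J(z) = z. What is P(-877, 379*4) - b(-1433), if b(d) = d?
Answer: 2357326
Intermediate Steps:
G(Z, c) = (7 + c)*(12 + c) (G(Z, c) = (12 + c)*(7 + c) = (7 + c)*(12 + c))
P(D, y) = 29 + 1554*y (P(D, y) = 4 + ((84 + 30**2 + 19*30)*y + 25) = 4 + ((84 + 900 + 570)*y + 25) = 4 + (1554*y + 25) = 4 + (25 + 1554*y) = 29 + 1554*y)
P(-877, 379*4) - b(-1433) = (29 + 1554*(379*4)) - 1*(-1433) = (29 + 1554*1516) + 1433 = (29 + 2355864) + 1433 = 2355893 + 1433 = 2357326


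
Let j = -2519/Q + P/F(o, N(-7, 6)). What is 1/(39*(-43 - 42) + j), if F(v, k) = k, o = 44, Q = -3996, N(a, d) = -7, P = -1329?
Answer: -27972/87398863 ≈ -0.00032005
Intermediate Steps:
j = 5328317/27972 (j = -2519/(-3996) - 1329/(-7) = -2519*(-1/3996) - 1329*(-⅐) = 2519/3996 + 1329/7 = 5328317/27972 ≈ 190.49)
1/(39*(-43 - 42) + j) = 1/(39*(-43 - 42) + 5328317/27972) = 1/(39*(-85) + 5328317/27972) = 1/(-3315 + 5328317/27972) = 1/(-87398863/27972) = -27972/87398863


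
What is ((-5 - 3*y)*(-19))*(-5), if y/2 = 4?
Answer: -2755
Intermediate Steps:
y = 8 (y = 2*4 = 8)
((-5 - 3*y)*(-19))*(-5) = ((-5 - 3*8)*(-19))*(-5) = ((-5 - 24)*(-19))*(-5) = -29*(-19)*(-5) = 551*(-5) = -2755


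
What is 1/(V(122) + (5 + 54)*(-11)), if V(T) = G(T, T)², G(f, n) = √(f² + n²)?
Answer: 1/29119 ≈ 3.4342e-5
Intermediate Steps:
V(T) = 2*T² (V(T) = (√(T² + T²))² = (√(2*T²))² = (√2*√(T²))² = 2*T²)
1/(V(122) + (5 + 54)*(-11)) = 1/(2*122² + (5 + 54)*(-11)) = 1/(2*14884 + 59*(-11)) = 1/(29768 - 649) = 1/29119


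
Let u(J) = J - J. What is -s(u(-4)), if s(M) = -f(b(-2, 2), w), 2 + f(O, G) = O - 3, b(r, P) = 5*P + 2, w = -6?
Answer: 7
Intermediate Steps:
b(r, P) = 2 + 5*P
u(J) = 0
f(O, G) = -5 + O (f(O, G) = -2 + (O - 3) = -2 + (-3 + O) = -5 + O)
s(M) = -7 (s(M) = -(-5 + (2 + 5*2)) = -(-5 + (2 + 10)) = -(-5 + 12) = -1*7 = -7)
-s(u(-4)) = -1*(-7) = 7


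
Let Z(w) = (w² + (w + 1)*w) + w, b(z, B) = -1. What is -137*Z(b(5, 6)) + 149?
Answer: 149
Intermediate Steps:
Z(w) = w + w² + w*(1 + w) (Z(w) = (w² + (1 + w)*w) + w = (w² + w*(1 + w)) + w = w + w² + w*(1 + w))
-137*Z(b(5, 6)) + 149 = -274*(-1)*(1 - 1) + 149 = -274*(-1)*0 + 149 = -137*0 + 149 = 0 + 149 = 149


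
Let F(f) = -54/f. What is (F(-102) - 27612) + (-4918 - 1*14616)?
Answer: -801473/17 ≈ -47146.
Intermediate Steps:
(F(-102) - 27612) + (-4918 - 1*14616) = (-54/(-102) - 27612) + (-4918 - 1*14616) = (-54*(-1/102) - 27612) + (-4918 - 14616) = (9/17 - 27612) - 19534 = -469395/17 - 19534 = -801473/17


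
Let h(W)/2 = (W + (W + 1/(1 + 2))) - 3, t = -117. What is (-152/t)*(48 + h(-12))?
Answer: -2432/351 ≈ -6.9288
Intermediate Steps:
h(W) = -16/3 + 4*W (h(W) = 2*((W + (W + 1/(1 + 2))) - 3) = 2*((W + (W + 1/3)) - 3) = 2*((W + (W + ⅓)) - 3) = 2*((W + (⅓ + W)) - 3) = 2*((⅓ + 2*W) - 3) = 2*(-8/3 + 2*W) = -16/3 + 4*W)
(-152/t)*(48 + h(-12)) = (-152/(-117))*(48 + (-16/3 + 4*(-12))) = (-152*(-1/117))*(48 + (-16/3 - 48)) = 152*(48 - 160/3)/117 = (152/117)*(-16/3) = -2432/351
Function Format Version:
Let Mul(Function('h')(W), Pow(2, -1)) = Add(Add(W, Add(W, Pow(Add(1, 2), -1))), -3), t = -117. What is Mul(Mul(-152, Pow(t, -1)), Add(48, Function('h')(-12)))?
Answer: Rational(-2432, 351) ≈ -6.9288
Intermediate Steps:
Function('h')(W) = Add(Rational(-16, 3), Mul(4, W)) (Function('h')(W) = Mul(2, Add(Add(W, Add(W, Pow(Add(1, 2), -1))), -3)) = Mul(2, Add(Add(W, Add(W, Pow(3, -1))), -3)) = Mul(2, Add(Add(W, Add(W, Rational(1, 3))), -3)) = Mul(2, Add(Add(W, Add(Rational(1, 3), W)), -3)) = Mul(2, Add(Add(Rational(1, 3), Mul(2, W)), -3)) = Mul(2, Add(Rational(-8, 3), Mul(2, W))) = Add(Rational(-16, 3), Mul(4, W)))
Mul(Mul(-152, Pow(t, -1)), Add(48, Function('h')(-12))) = Mul(Mul(-152, Pow(-117, -1)), Add(48, Add(Rational(-16, 3), Mul(4, -12)))) = Mul(Mul(-152, Rational(-1, 117)), Add(48, Add(Rational(-16, 3), -48))) = Mul(Rational(152, 117), Add(48, Rational(-160, 3))) = Mul(Rational(152, 117), Rational(-16, 3)) = Rational(-2432, 351)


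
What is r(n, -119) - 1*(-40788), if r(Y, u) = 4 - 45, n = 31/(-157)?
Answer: 40747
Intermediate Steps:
n = -31/157 (n = 31*(-1/157) = -31/157 ≈ -0.19745)
r(Y, u) = -41
r(n, -119) - 1*(-40788) = -41 - 1*(-40788) = -41 + 40788 = 40747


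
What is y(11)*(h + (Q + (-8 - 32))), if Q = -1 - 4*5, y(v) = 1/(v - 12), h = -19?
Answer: 80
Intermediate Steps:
y(v) = 1/(-12 + v)
Q = -21 (Q = -1 - 20 = -21)
y(11)*(h + (Q + (-8 - 32))) = (-19 + (-21 + (-8 - 32)))/(-12 + 11) = (-19 + (-21 - 40))/(-1) = -(-19 - 61) = -1*(-80) = 80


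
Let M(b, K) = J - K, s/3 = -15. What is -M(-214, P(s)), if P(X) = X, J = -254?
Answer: 209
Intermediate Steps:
s = -45 (s = 3*(-15) = -45)
M(b, K) = -254 - K
-M(-214, P(s)) = -(-254 - 1*(-45)) = -(-254 + 45) = -1*(-209) = 209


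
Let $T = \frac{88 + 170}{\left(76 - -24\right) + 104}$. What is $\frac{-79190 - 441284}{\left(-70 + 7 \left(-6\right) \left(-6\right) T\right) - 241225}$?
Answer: $\frac{8848058}{4096597} \approx 2.1599$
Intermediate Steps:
$T = \frac{43}{34}$ ($T = \frac{258}{\left(76 + 24\right) + 104} = \frac{258}{100 + 104} = \frac{258}{204} = 258 \cdot \frac{1}{204} = \frac{43}{34} \approx 1.2647$)
$\frac{-79190 - 441284}{\left(-70 + 7 \left(-6\right) \left(-6\right) T\right) - 241225} = \frac{-79190 - 441284}{\left(-70 + 7 \left(-6\right) \left(-6\right) \frac{43}{34}\right) - 241225} = - \frac{520474}{\left(-70 + \left(-42\right) \left(-6\right) \frac{43}{34}\right) - 241225} = - \frac{520474}{\left(-70 + 252 \cdot \frac{43}{34}\right) - 241225} = - \frac{520474}{\left(-70 + \frac{5418}{17}\right) - 241225} = - \frac{520474}{\frac{4228}{17} - 241225} = - \frac{520474}{- \frac{4096597}{17}} = \left(-520474\right) \left(- \frac{17}{4096597}\right) = \frac{8848058}{4096597}$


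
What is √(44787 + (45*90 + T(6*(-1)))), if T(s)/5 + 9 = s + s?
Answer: 2*√12183 ≈ 220.75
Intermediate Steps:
T(s) = -45 + 10*s (T(s) = -45 + 5*(s + s) = -45 + 5*(2*s) = -45 + 10*s)
√(44787 + (45*90 + T(6*(-1)))) = √(44787 + (45*90 + (-45 + 10*(6*(-1))))) = √(44787 + (4050 + (-45 + 10*(-6)))) = √(44787 + (4050 + (-45 - 60))) = √(44787 + (4050 - 105)) = √(44787 + 3945) = √48732 = 2*√12183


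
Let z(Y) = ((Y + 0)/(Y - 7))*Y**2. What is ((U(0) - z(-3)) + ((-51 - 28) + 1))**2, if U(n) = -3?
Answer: 700569/100 ≈ 7005.7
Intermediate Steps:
z(Y) = Y**3/(-7 + Y) (z(Y) = (Y/(-7 + Y))*Y**2 = Y**3/(-7 + Y))
((U(0) - z(-3)) + ((-51 - 28) + 1))**2 = ((-3 - (-3)**3/(-7 - 3)) + ((-51 - 28) + 1))**2 = ((-3 - (-27)/(-10)) + (-79 + 1))**2 = ((-3 - (-27)*(-1)/10) - 78)**2 = ((-3 - 1*27/10) - 78)**2 = ((-3 - 27/10) - 78)**2 = (-57/10 - 78)**2 = (-837/10)**2 = 700569/100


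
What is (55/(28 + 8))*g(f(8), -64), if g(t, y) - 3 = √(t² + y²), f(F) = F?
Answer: 55/12 + 110*√65/9 ≈ 103.12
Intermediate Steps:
g(t, y) = 3 + √(t² + y²)
(55/(28 + 8))*g(f(8), -64) = (55/(28 + 8))*(3 + √(8² + (-64)²)) = (55/36)*(3 + √(64 + 4096)) = ((1/36)*55)*(3 + √4160) = 55*(3 + 8*√65)/36 = 55/12 + 110*√65/9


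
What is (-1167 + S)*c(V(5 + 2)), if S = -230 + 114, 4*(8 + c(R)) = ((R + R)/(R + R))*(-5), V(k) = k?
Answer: 47471/4 ≈ 11868.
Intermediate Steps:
c(R) = -37/4 (c(R) = -8 + (((R + R)/(R + R))*(-5))/4 = -8 + (((2*R)/((2*R)))*(-5))/4 = -8 + (((2*R)*(1/(2*R)))*(-5))/4 = -8 + (1*(-5))/4 = -8 + (¼)*(-5) = -8 - 5/4 = -37/4)
S = -116
(-1167 + S)*c(V(5 + 2)) = (-1167 - 116)*(-37/4) = -1283*(-37/4) = 47471/4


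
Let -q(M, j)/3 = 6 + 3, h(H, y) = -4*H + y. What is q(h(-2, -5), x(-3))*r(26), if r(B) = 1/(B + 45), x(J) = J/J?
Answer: -27/71 ≈ -0.38028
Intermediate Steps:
h(H, y) = y - 4*H
x(J) = 1
q(M, j) = -27 (q(M, j) = -3*(6 + 3) = -3*9 = -27)
r(B) = 1/(45 + B)
q(h(-2, -5), x(-3))*r(26) = -27/(45 + 26) = -27/71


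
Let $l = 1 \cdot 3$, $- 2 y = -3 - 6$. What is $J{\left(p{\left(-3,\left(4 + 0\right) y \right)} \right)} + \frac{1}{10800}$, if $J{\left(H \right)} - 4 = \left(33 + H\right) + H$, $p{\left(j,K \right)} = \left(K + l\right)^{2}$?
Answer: $\frac{9925201}{10800} \approx 919.0$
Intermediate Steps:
$y = \frac{9}{2}$ ($y = - \frac{-3 - 6}{2} = \left(- \frac{1}{2}\right) \left(-9\right) = \frac{9}{2} \approx 4.5$)
$l = 3$
$p{\left(j,K \right)} = \left(3 + K\right)^{2}$ ($p{\left(j,K \right)} = \left(K + 3\right)^{2} = \left(3 + K\right)^{2}$)
$J{\left(H \right)} = 37 + 2 H$ ($J{\left(H \right)} = 4 + \left(\left(33 + H\right) + H\right) = 4 + \left(33 + 2 H\right) = 37 + 2 H$)
$J{\left(p{\left(-3,\left(4 + 0\right) y \right)} \right)} + \frac{1}{10800} = \left(37 + 2 \left(3 + \left(4 + 0\right) \frac{9}{2}\right)^{2}\right) + \frac{1}{10800} = \left(37 + 2 \left(3 + 4 \cdot \frac{9}{2}\right)^{2}\right) + \frac{1}{10800} = \left(37 + 2 \left(3 + 18\right)^{2}\right) + \frac{1}{10800} = \left(37 + 2 \cdot 21^{2}\right) + \frac{1}{10800} = \left(37 + 2 \cdot 441\right) + \frac{1}{10800} = \left(37 + 882\right) + \frac{1}{10800} = 919 + \frac{1}{10800} = \frac{9925201}{10800}$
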